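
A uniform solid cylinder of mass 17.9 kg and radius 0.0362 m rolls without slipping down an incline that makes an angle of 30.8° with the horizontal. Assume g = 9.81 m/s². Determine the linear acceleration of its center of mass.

a ≈ 3.35 m/s²

Translation along the incline: Mg sinθ − f = Ma.
Rotation about the center: fR = Iα with I = ½MR². No-slip gives a = αR, so f = (I/R²)a = (1/2)M a.
Substituting: Mg sinθ = (1 + 0.5000)Ma, so a = g sinθ/(1 + 0.5000) = (9.81) sin 30.8° / 1.500 = 3.349 m/s².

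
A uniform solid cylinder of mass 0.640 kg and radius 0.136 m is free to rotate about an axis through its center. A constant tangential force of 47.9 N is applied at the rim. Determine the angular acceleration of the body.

α ≈ 1100 rad/s²

I = ½MR² = (1/2)(0.640)(0.136)² = 0.005919 kg·m².
τ = F R = (47.9)(0.136) = 6.514 N·m.
From τ = Iα: α = 6.514/0.005919 = 1101 rad/s².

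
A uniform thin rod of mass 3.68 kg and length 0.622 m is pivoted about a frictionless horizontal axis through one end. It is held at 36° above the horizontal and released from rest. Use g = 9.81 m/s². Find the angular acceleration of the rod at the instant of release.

α ≈ 19.1 rad/s²

About the pivot, I = (1/3)ML² = (1/3)(3.68)(0.622)² = 0.4746 kg·m².
The weight acts at the center, a distance L/2 = 0.3110 m from the pivot; τ = Mg(L/2) cos 36° = 9.083 N·m.
α = τ/I = 9.083/0.4746 = 19.14 rad/s².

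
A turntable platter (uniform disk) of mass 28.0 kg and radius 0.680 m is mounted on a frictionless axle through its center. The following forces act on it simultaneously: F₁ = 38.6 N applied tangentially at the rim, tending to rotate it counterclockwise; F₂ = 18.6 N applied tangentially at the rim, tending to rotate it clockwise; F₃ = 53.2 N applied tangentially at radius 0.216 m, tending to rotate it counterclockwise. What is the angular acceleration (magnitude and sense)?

α ≈ 3.88 rad/s², counterclockwise

I = ½MR² = (1/2)(28.0)(0.680)² = 6.474 kg·m².
Taking counterclockwise as positive: τ₁ = +(38.6)(0.680) = +26.25 N·m; τ₂ = −(18.6)(0.680) = −12.65 N·m; τ₃ = +(53.2)(0.216) = +11.49 N·m.
Net torque τ = 25.09 N·m.
α = τ/I = 25.09/6.474 = 3.876 rad/s².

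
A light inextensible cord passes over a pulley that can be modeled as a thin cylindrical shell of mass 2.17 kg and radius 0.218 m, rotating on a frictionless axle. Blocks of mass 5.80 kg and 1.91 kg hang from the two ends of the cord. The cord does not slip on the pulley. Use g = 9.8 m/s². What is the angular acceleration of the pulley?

I = MR² = (2.17)(0.218)² = 0.1031 kg·m².
Heavier block: m₁g − T₁ = m₁a. Lighter block: T₂ − m₂g = m₂a.
Pulley: (T₁ − T₂)R = Iα = I(a/R), so T₁ − T₂ = (I/R²)a = 1·M_p a = 2.170·a.
Adding the three: (m₁ − m₂)g = (m₁ + m₂ + 2.170)a, so a = (5.80 − 1.91)(9.8)/(5.80 + 1.91 + 2.170) = 3.859 m/s².
α = a/R = 3.859/0.218 = 17.70 rad/s².

α ≈ 17.7 rad/s²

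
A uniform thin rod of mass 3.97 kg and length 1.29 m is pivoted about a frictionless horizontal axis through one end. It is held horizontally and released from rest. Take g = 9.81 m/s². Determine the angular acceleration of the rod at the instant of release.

About the pivot, I = (1/3)ML² = (1/3)(3.97)(1.29)² = 2.202 kg·m².
The weight acts at the center, a distance L/2 = 0.6450 m from the pivot; τ = Mg(L/2) = 25.12 N·m.
α = τ/I = 25.12/2.202 = 11.41 rad/s².
(Equivalently α = (3g/(2L)) = 11.41 rad/s².)

α ≈ 11.4 rad/s²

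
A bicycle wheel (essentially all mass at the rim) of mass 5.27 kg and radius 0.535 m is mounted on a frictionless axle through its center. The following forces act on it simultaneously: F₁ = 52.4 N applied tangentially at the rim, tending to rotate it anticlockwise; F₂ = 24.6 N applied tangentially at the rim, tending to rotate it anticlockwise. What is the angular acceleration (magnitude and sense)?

I = MR² = (5.27)(0.535)² = 1.508 kg·m².
Taking anticlockwise as positive: τ₁ = +(52.4)(0.535) = +28.03 N·m; τ₂ = +(24.6)(0.535) = +13.16 N·m.
Net torque τ = 41.20 N·m.
α = τ/I = 41.20/1.508 = 27.31 rad/s².

α ≈ 27.3 rad/s², anticlockwise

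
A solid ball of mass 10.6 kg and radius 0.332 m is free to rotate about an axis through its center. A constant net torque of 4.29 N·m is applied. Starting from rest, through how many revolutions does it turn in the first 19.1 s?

≈ 266 revolutions

I = (2/5)MR² = (2/5)(10.6)(0.332)² = 0.4673 kg·m².
α = τ/I = 4.29/0.4673 = 9.179 rad/s².
θ = ½αt² = ½(9.179)(19.1)² = 1674 rad.
Revolutions = θ/(2π) = 266.5.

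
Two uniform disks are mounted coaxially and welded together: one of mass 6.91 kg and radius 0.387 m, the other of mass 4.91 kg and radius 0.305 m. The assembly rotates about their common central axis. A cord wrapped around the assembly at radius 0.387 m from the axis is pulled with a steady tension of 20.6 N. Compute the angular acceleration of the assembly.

α ≈ 10.7 rad/s²

I = ½M₁R₁² + ½M₂R₂² = ½(6.91)(0.387)² + ½(4.91)(0.305)² = 0.7458 kg·m².
τ = F r = (20.6)(0.387) = 7.972 N·m.
α = τ/I = 7.972/0.7458 = 10.69 rad/s².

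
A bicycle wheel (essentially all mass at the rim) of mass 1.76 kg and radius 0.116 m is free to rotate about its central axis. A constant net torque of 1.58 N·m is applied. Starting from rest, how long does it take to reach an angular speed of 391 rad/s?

I = MR² = (1.76)(0.116)² = 0.02368 kg·m².
α = τ/I = 1.58/0.02368 = 66.72 rad/s².
ω = αt ⇒ t = ω/α = 391/66.72 = 5.861 s.

t ≈ 5.86 s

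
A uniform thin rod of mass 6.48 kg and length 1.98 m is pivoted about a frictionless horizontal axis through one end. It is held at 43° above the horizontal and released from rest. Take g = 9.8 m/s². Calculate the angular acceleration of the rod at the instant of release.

About the pivot, I = (1/3)ML² = (1/3)(6.48)(1.98)² = 8.468 kg·m².
The weight acts at the center, a distance L/2 = 0.9900 m from the pivot; τ = Mg(L/2) cos 43° = 45.98 N·m.
α = τ/I = 45.98/8.468 = 5.430 rad/s².
(Equivalently α = (3g/(2L)) cos 43° = 5.430 rad/s².)

α ≈ 5.43 rad/s²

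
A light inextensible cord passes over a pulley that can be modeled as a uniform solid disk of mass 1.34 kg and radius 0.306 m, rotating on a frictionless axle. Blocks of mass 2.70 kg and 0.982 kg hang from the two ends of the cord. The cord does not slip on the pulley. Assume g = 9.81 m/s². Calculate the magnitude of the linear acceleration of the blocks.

I = ½MR² = (1/2)(1.34)(0.306)² = 0.06274 kg·m².
Heavier block: m₁g − T₁ = m₁a. Lighter block: T₂ − m₂g = m₂a.
Pulley: (T₁ − T₂)R = Iα = I(a/R), so T₁ − T₂ = (I/R²)a = (1/2)M_p a = 0.6700·a.
Adding the three: (m₁ − m₂)g = (m₁ + m₂ + 0.6700)a, so a = (2.70 − 0.982)(9.81)/(2.70 + 0.982 + 0.6700) = 3.873 m/s².

a ≈ 3.87 m/s²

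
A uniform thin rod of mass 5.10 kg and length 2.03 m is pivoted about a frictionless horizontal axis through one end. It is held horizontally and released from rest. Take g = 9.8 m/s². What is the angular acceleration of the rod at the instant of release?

α ≈ 7.24 rad/s²

About the pivot, I = (1/3)ML² = (1/3)(5.10)(2.03)² = 7.006 kg·m².
The weight acts at the center, a distance L/2 = 1.015 m from the pivot; τ = Mg(L/2) = 50.73 N·m.
α = τ/I = 50.73/7.006 = 7.241 rad/s².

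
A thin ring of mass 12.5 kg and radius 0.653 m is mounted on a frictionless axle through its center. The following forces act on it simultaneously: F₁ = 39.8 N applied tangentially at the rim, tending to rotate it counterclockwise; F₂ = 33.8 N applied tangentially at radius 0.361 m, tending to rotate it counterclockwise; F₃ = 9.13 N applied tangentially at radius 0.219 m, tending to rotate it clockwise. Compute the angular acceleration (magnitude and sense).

α ≈ 6.79 rad/s², counterclockwise

I = MR² = (12.5)(0.653)² = 5.330 kg·m².
Taking counterclockwise as positive: τ₁ = +(39.8)(0.653) = +25.99 N·m; τ₂ = +(33.8)(0.361) = +12.20 N·m; τ₃ = −(9.13)(0.219) = −1.999 N·m.
Net torque τ = 36.19 N·m.
α = τ/I = 36.19/5.330 = 6.790 rad/s².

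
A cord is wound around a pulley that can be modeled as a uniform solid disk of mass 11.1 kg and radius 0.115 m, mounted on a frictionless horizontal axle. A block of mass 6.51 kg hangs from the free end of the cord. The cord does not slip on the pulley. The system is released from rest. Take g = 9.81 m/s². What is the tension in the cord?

T ≈ 29.4 N

I = ½MR² = (1/2)(11.1)(0.115)² = 0.07340 kg·m².
Block: mg − T = ma. Pulley: TR = Iα. No-slip: a = αR, so T = (I/R²)a = 5.550·a.
Then mg = (m + 5.550)a, so a = (6.51)(9.81)/(6.51 + 5.550) = 5.295 m/s².
T = 5.550·a = 29.39 N.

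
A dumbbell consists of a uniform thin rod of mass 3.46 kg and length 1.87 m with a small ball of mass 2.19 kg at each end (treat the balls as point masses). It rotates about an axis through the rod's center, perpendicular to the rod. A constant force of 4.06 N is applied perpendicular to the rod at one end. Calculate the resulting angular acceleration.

α ≈ 0.785 rad/s²

I_rod = (1/12)ML² = (1/12)(3.46)(1.87)² = 1.008 kg·m².
I_balls = 2·m·(L/2)² = 2(2.19)(0.9350)² = 3.829 kg·m².
Total I = 4.837 kg·m².
τ = F·(L/2) = (4.06)(0.935) = 3.796 N·m.
α = τ/I = 3.796/4.837 = 0.7847 rad/s².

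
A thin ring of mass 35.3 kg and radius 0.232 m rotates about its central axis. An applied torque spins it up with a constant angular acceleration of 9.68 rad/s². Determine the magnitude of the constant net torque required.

τ ≈ 18.4 N·m

I = MR² = (35.3)(0.232)² = 1.900 kg·m².
τ = Iα = (1.900)(9.680) = 18.39 N·m.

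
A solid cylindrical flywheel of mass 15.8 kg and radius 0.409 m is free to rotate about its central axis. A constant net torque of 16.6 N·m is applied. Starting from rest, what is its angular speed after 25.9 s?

ω ≈ 325 rad/s

I = ½MR² = (1/2)(15.8)(0.409)² = 1.322 kg·m².
α = τ/I = 16.6/1.322 = 12.56 rad/s².
ω = ω₀ + αt = 0 + (12.56)(25.9) = 325.3 rad/s.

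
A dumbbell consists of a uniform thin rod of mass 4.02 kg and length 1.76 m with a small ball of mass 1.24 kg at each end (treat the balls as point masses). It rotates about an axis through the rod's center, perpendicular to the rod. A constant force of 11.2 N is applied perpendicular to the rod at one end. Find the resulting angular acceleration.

α ≈ 3.33 rad/s²

I_rod = (1/12)ML² = (1/12)(4.02)(1.76)² = 1.038 kg·m².
I_balls = 2·m·(L/2)² = 2(1.24)(0.8800)² = 1.921 kg·m².
Total I = 2.958 kg·m².
τ = F·(L/2) = (11.2)(0.880) = 9.856 N·m.
α = τ/I = 9.856/2.958 = 3.332 rad/s².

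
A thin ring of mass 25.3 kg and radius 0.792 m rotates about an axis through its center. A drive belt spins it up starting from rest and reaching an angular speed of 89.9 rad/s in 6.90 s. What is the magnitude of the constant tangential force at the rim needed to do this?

F ≈ 261 N

I = MR² = (25.3)(0.792)² = 15.87 kg·m².
α = Δω/Δt = (89.9 − 0)/6.90 = 13.03 rad/s².
The required torque is τ = Iα = (15.87)(13.03) = 206.8 N·m.
A tangential force at the rim gives τ = FR, so F = τ/R = 206.8/0.792 = 261.1 N.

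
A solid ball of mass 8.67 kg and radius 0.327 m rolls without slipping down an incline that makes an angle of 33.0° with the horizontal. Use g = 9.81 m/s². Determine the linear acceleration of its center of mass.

Translation along the incline: Mg sinθ − f = Ma.
Rotation about the center: fR = Iα with I = (2/5)MR². No-slip gives a = αR, so f = (I/R²)a = (2/5)M a.
Substituting: Mg sinθ = (1 + 0.4000)Ma, so a = g sinθ/(1 + 0.4000) = (9.81) sin 33.0° / 1.400 = 3.816 m/s².

a ≈ 3.82 m/s²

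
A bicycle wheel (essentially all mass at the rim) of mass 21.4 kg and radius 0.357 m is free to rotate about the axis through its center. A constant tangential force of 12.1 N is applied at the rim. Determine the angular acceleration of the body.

α ≈ 1.58 rad/s²

I = MR² = (21.4)(0.357)² = 2.727 kg·m².
τ = F R = (12.1)(0.357) = 4.320 N·m.
Newton's second law for rotation, τ = Iα, gives α = τ/I = 4.320/2.727 = 1.584 rad/s².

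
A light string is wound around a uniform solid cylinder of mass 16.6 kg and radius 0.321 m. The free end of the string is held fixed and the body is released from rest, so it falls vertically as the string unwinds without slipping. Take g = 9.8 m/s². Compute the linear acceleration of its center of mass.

Translation: Mg − T = Ma. Rotation about the center: TR = Iα with I = ½MR².
With a = αR: T = (I/R²)a = (1/2)M a, so Mg = (1 + 0.5000)Ma.
a = g/(1 + 0.5000) = 9.8/1.500 = 6.533 m/s².

a ≈ 6.53 m/s²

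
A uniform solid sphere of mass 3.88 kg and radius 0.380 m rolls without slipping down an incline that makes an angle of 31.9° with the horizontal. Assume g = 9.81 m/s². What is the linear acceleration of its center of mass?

a ≈ 3.70 m/s²

Translation along the incline: Mg sinθ − f = Ma.
Rotation about the center: fR = Iα with I = (2/5)MR². No-slip gives a = αR, so f = (I/R²)a = (2/5)M a.
Substituting: Mg sinθ = (1 + 0.4000)Ma, so a = g sinθ/(1 + 0.4000) = (9.81) sin 31.9° / 1.400 = 3.703 m/s².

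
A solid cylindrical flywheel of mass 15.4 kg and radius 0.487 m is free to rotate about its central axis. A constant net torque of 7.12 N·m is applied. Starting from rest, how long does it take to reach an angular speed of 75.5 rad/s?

t ≈ 19.4 s

I = ½MR² = (1/2)(15.4)(0.487)² = 1.826 kg·m².
α = τ/I = 7.12/1.826 = 3.899 rad/s².
ω = αt ⇒ t = ω/α = 75.5/3.899 = 19.36 s.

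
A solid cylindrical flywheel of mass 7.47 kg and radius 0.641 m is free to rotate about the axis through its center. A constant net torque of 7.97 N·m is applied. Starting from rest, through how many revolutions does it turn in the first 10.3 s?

≈ 43.8 revolutions

I = ½MR² = (1/2)(7.47)(0.641)² = 1.535 kg·m².
α = τ/I = 7.97/1.535 = 5.193 rad/s².
θ = ½αt² = ½(5.193)(10.3)² = 275.5 rad.
Revolutions = θ/(2π) = 43.84.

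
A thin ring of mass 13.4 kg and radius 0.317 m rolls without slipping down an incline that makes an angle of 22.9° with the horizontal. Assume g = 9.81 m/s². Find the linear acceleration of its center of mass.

a ≈ 1.91 m/s²

Translation along the incline: Mg sinθ − f = Ma.
Rotation about the center: fR = Iα with I = MR². No-slip gives a = αR, so f = (I/R²)a = M a.
Substituting: Mg sinθ = (1 + 1.000)Ma, so a = g sinθ/(1 + 1.000) = (9.81) sin 22.9° / 2.000 = 1.909 m/s².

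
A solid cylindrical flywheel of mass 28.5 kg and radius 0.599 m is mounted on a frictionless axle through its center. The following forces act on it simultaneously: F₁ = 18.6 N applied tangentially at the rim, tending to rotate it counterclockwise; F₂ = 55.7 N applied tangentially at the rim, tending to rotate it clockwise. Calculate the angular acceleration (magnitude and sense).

α ≈ 4.35 rad/s², clockwise

I = ½MR² = (1/2)(28.5)(0.599)² = 5.113 kg·m².
Taking counterclockwise as positive: τ₁ = +(18.6)(0.599) = +11.14 N·m; τ₂ = −(55.7)(0.599) = −33.36 N·m.
Net torque τ = -22.22 N·m.
α = τ/I = -22.22/5.113 = -4.346 rad/s².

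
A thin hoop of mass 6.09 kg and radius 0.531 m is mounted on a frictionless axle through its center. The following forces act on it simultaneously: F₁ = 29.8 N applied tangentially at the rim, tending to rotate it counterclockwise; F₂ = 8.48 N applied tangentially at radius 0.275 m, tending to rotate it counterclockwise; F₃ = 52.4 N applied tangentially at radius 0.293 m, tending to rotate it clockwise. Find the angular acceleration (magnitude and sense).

α ≈ 1.63 rad/s², counterclockwise

I = MR² = (6.09)(0.531)² = 1.717 kg·m².
Taking counterclockwise as positive: τ₁ = +(29.8)(0.531) = +15.82 N·m; τ₂ = +(8.48)(0.275) = +2.332 N·m; τ₃ = −(52.4)(0.293) = −15.35 N·m.
Net torque τ = 2.803 N·m.
α = τ/I = 2.803/1.717 = 1.632 rad/s².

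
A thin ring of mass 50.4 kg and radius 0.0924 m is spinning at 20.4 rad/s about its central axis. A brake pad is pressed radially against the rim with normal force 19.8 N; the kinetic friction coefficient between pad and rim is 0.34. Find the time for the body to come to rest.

t ≈ 14.1 s

I = MR² = (50.4)(0.0924)² = 0.4303 kg·m².
Friction force f = μN = (0.34)(19.8) = 6.732 N at the rim; torque magnitude τ = fR = 0.6220 N·m, opposing ω.
|α| = τ/I = 0.6220/0.4303 = 1.446 rad/s² (deceleration).
0 = ω₀ − |α|t ⇒ t = ω₀/|α| = 20.4/1.446 = 14.11 s.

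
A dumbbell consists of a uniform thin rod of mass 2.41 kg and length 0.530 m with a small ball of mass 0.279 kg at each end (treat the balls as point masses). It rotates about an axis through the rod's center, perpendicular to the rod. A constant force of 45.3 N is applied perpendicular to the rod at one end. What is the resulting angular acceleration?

I_rod = (1/12)ML² = (1/12)(2.41)(0.530)² = 0.05641 kg·m².
I_balls = 2·m·(L/2)² = 2(0.279)(0.2650)² = 0.03919 kg·m².
Total I = 0.09560 kg·m².
τ = F·(L/2) = (45.3)(0.265) = 12.00 N·m.
α = τ/I = 12.00/0.09560 = 125.6 rad/s².

α ≈ 126 rad/s²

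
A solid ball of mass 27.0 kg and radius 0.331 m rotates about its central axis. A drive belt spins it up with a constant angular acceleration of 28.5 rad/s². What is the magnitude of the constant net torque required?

I = (2/5)MR² = (2/5)(27.0)(0.331)² = 1.183 kg·m².
τ = Iα = (1.183)(28.50) = 33.72 N·m.

τ ≈ 33.7 N·m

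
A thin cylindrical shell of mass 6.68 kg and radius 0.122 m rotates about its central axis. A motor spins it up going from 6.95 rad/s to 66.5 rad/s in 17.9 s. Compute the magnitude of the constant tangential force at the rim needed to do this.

I = MR² = (6.68)(0.122)² = 0.09943 kg·m².
α = Δω/Δt = (66.5 − 6.95)/17.9 = 3.327 rad/s².
The required torque is τ = Iα = (0.09943)(3.327) = 0.3308 N·m.
A tangential force at the rim gives τ = FR, so F = τ/R = 0.3308/0.122 = 2.711 N.

F ≈ 2.71 N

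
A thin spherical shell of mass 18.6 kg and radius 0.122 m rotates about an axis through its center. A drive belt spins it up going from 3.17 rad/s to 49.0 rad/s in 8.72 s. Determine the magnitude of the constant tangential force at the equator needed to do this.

F ≈ 7.95 N

I = (2/3)MR² = (2/3)(18.6)(0.122)² = 0.1846 kg·m².
α = Δω/Δt = (49.0 − 3.17)/8.72 = 5.256 rad/s².
The required torque is τ = Iα = (0.1846)(5.256) = 0.9700 N·m.
A tangential force at the equator gives τ = FR, so F = τ/R = 0.9700/0.122 = 7.951 N.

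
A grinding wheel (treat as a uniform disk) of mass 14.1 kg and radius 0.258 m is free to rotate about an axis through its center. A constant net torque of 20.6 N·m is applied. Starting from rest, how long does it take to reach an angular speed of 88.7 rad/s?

I = ½MR² = (1/2)(14.1)(0.258)² = 0.4693 kg·m².
α = τ/I = 20.6/0.4693 = 43.90 rad/s².
ω = αt ⇒ t = ω/α = 88.7/43.90 = 2.021 s.

t ≈ 2.02 s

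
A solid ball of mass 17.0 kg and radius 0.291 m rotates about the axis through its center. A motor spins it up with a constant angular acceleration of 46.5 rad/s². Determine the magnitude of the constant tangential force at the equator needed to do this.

I = (2/5)MR² = (2/5)(17.0)(0.291)² = 0.5758 kg·m².
The required torque is τ = Iα = (0.5758)(46.50) = 26.78 N·m.
A tangential force at the equator gives τ = FR, so F = τ/R = 26.78/0.291 = 92.01 N.

F ≈ 92.0 N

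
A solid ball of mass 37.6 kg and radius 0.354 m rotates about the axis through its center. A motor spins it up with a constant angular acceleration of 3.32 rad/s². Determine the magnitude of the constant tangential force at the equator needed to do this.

F ≈ 17.7 N

I = (2/5)MR² = (2/5)(37.6)(0.354)² = 1.885 kg·m².
The required torque is τ = Iα = (1.885)(3.320) = 6.257 N·m.
A tangential force at the equator gives τ = FR, so F = τ/R = 6.257/0.354 = 17.68 N.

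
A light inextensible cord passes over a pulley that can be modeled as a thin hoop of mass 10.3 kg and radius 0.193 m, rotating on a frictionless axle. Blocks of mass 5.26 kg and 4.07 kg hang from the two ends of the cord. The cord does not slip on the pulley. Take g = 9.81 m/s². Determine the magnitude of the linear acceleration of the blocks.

I = MR² = (10.3)(0.193)² = 0.3837 kg·m².
Heavier block: m₁g − T₁ = m₁a. Lighter block: T₂ − m₂g = m₂a.
Pulley: (T₁ − T₂)R = Iα = I(a/R), so T₁ − T₂ = (I/R²)a = 1·M_p a = 10.30·a.
Adding the three: (m₁ − m₂)g = (m₁ + m₂ + 10.30)a, so a = (5.26 − 4.07)(9.81)/(5.26 + 4.07 + 10.30) = 0.5947 m/s².

a ≈ 0.595 m/s²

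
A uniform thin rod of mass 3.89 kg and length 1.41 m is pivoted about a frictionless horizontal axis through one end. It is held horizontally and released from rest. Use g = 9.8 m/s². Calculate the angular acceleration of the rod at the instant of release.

α ≈ 10.4 rad/s²

About the pivot, I = (1/3)ML² = (1/3)(3.89)(1.41)² = 2.578 kg·m².
The weight acts at the center, a distance L/2 = 0.7050 m from the pivot; τ = Mg(L/2) = 26.88 N·m.
α = τ/I = 26.88/2.578 = 10.43 rad/s².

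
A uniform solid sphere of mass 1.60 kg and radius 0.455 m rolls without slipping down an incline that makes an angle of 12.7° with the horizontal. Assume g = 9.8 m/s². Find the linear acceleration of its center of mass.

a ≈ 1.54 m/s²

Translation along the incline: Mg sinθ − f = Ma.
Rotation about the center: fR = Iα with I = (2/5)MR². No-slip gives a = αR, so f = (I/R²)a = (2/5)M a.
Substituting: Mg sinθ = (1 + 0.4000)Ma, so a = g sinθ/(1 + 0.4000) = (9.8) sin 12.7° / 1.400 = 1.539 m/s².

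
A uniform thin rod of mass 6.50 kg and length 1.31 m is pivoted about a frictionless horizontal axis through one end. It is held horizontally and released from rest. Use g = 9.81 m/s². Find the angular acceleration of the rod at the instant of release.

About the pivot, I = (1/3)ML² = (1/3)(6.50)(1.31)² = 3.718 kg·m².
The weight acts at the center, a distance L/2 = 0.6550 m from the pivot; τ = Mg(L/2) = 41.77 N·m.
α = τ/I = 41.77/3.718 = 11.23 rad/s².
(Equivalently α = (3g/(2L)) = 11.23 rad/s².)

α ≈ 11.2 rad/s²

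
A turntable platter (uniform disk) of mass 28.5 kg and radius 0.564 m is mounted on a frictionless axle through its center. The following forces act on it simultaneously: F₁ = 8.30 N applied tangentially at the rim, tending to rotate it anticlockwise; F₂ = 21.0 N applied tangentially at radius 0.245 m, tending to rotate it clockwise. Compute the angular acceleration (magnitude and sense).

α ≈ 0.102 rad/s², clockwise

I = ½MR² = (1/2)(28.5)(0.564)² = 4.533 kg·m².
Taking anticlockwise as positive: τ₁ = +(8.30)(0.564) = +4.681 N·m; τ₂ = −(21.0)(0.245) = −5.145 N·m.
Net torque τ = -0.4638 N·m.
α = τ/I = -0.4638/4.533 = -0.1023 rad/s².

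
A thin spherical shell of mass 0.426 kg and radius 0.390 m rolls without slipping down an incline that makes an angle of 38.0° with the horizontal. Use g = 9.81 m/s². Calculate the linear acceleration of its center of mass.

Translation along the incline: Mg sinθ − f = Ma.
Rotation about the center: fR = Iα with I = (2/3)MR². No-slip gives a = αR, so f = (I/R²)a = (2/3)M a.
Substituting: Mg sinθ = (1 + 0.6667)Ma, so a = g sinθ/(1 + 0.6667) = (9.81) sin 38.0° / 1.667 = 3.624 m/s².

a ≈ 3.62 m/s²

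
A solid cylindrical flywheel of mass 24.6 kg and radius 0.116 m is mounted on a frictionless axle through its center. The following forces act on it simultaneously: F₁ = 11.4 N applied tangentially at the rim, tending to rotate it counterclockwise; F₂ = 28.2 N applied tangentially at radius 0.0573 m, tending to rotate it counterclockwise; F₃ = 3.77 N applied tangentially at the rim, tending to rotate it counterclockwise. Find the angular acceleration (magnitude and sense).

I = ½MR² = (1/2)(24.6)(0.116)² = 0.1655 kg·m².
Taking counterclockwise as positive: τ₁ = +(11.4)(0.116) = +1.322 N·m; τ₂ = +(28.2)(0.0573) = +1.616 N·m; τ₃ = +(3.77)(0.116) = +0.4373 N·m.
Net torque τ = 3.376 N·m.
α = τ/I = 3.376/0.1655 = 20.40 rad/s².

α ≈ 20.4 rad/s², counterclockwise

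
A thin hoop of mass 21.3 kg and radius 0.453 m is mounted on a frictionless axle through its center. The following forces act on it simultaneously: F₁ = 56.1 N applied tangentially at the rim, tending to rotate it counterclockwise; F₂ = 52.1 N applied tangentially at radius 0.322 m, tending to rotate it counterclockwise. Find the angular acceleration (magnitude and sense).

α ≈ 9.65 rad/s², counterclockwise

I = MR² = (21.3)(0.453)² = 4.371 kg·m².
Taking counterclockwise as positive: τ₁ = +(56.1)(0.453) = +25.41 N·m; τ₂ = +(52.1)(0.322) = +16.78 N·m.
Net torque τ = 42.19 N·m.
α = τ/I = 42.19/4.371 = 9.652 rad/s².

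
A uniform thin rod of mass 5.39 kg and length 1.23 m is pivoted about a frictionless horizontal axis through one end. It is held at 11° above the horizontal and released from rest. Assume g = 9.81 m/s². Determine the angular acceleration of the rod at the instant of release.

α ≈ 11.7 rad/s²

About the pivot, I = (1/3)ML² = (1/3)(5.39)(1.23)² = 2.718 kg·m².
The weight acts at the center, a distance L/2 = 0.6150 m from the pivot; τ = Mg(L/2) cos 11° = 31.92 N·m.
α = τ/I = 31.92/2.718 = 11.74 rad/s².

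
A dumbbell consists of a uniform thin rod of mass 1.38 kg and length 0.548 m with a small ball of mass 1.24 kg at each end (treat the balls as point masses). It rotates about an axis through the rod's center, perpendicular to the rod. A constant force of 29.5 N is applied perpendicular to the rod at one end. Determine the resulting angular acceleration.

α ≈ 36.6 rad/s²

I_rod = (1/12)ML² = (1/12)(1.38)(0.548)² = 0.03453 kg·m².
I_balls = 2·m·(L/2)² = 2(1.24)(0.2740)² = 0.1862 kg·m².
Total I = 0.2207 kg·m².
τ = F·(L/2) = (29.5)(0.274) = 8.083 N·m.
α = τ/I = 8.083/0.2207 = 36.62 rad/s².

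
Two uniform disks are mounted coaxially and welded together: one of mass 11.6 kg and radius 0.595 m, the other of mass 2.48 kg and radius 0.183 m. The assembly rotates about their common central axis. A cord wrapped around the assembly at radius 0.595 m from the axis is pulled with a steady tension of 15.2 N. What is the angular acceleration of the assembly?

I = ½M₁R₁² + ½M₂R₂² = ½(11.6)(0.595)² + ½(2.48)(0.183)² = 2.095 kg·m².
τ = F r = (15.2)(0.595) = 9.044 N·m.
α = τ/I = 9.044/2.095 = 4.317 rad/s².

α ≈ 4.32 rad/s²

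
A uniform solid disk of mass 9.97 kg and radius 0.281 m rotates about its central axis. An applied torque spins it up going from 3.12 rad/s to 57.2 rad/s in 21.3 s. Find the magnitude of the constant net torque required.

I = ½MR² = (1/2)(9.97)(0.281)² = 0.3936 kg·m².
α = Δω/Δt = (57.2 − 3.12)/21.3 = 2.539 rad/s².
τ = Iα = (0.3936)(2.539) = 0.9994 N·m.

τ ≈ 0.999 N·m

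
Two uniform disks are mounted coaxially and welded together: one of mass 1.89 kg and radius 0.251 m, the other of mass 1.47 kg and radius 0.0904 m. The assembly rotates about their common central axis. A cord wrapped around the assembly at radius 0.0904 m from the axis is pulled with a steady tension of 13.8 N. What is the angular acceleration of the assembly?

α ≈ 19.0 rad/s²

I = ½M₁R₁² + ½M₂R₂² = ½(1.89)(0.251)² + ½(1.47)(0.0904)² = 0.06554 kg·m².
τ = F r = (13.8)(0.0904) = 1.248 N·m.
α = τ/I = 1.248/0.06554 = 19.03 rad/s².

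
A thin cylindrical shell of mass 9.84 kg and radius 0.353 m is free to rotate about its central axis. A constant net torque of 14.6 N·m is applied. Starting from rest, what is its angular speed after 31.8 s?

I = MR² = (9.84)(0.353)² = 1.226 kg·m².
α = τ/I = 14.6/1.226 = 11.91 rad/s².
ω = ω₀ + αt = 0 + (11.91)(31.8) = 378.6 rad/s.

ω ≈ 379 rad/s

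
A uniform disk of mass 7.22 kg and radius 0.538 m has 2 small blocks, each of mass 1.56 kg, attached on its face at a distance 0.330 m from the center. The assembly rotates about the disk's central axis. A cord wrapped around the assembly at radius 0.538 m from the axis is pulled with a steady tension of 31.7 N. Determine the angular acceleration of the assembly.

I_disk = ½MR² = ½(7.22)(0.538)² = 1.045 kg·m².
I_blocks = 2·m·r² = 2(1.56)(0.330)² = 0.3398 kg·m².
Total I = 1.385 kg·m².
τ = F r = (31.7)(0.538) = 17.05 N·m.
α = τ/I = 17.05/1.385 = 12.32 rad/s².

α ≈ 12.3 rad/s²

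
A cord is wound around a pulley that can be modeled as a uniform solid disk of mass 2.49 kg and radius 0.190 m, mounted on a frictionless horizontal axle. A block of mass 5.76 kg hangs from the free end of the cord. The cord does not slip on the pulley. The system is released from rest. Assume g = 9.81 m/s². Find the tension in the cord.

I = ½MR² = (1/2)(2.49)(0.190)² = 0.04494 kg·m².
Block: mg − T = ma. Pulley: TR = Iα. No-slip: a = αR, so T = (I/R²)a = 1.245·a.
Then mg = (m + 1.245)a, so a = (5.76)(9.81)/(5.76 + 1.245) = 8.066 m/s².
T = 1.245·a = 10.04 N.

T ≈ 10.0 N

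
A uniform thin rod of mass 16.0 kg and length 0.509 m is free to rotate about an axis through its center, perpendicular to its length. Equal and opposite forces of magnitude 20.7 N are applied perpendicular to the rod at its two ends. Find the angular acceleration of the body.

I = (1/12)ML² = (1/12)(16.0)(0.509)² = 0.3454 kg·m².
The couple gives τ = F·(L/2) + F·(L/2) = F L = (20.7)(0.509) = 10.54 N·m.
Newton's second law for rotation, τ = Iα, gives α = τ/I = 10.54/0.3454 = 30.50 rad/s².

α ≈ 30.5 rad/s²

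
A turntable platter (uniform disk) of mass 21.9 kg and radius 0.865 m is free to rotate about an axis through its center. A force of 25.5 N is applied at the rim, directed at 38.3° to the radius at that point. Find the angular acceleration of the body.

I = ½MR² = (1/2)(21.9)(0.865)² = 8.193 kg·m².
Only the tangential component produces torque: τ = F R sinθ = (25.5)(0.865) sin 38.3° = 13.67 N·m.
From τ = Iα: α = 13.67/8.193 = 1.669 rad/s².

α ≈ 1.67 rad/s²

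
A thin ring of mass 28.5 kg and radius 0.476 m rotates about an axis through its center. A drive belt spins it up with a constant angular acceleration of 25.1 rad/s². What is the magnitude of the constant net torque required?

τ ≈ 162 N·m

I = MR² = (28.5)(0.476)² = 6.457 kg·m².
τ = Iα = (6.457)(25.10) = 162.1 N·m.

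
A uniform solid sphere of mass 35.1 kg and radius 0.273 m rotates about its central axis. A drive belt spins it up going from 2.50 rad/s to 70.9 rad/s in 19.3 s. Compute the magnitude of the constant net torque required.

τ ≈ 3.71 N·m

I = (2/5)MR² = (2/5)(35.1)(0.273)² = 1.046 kg·m².
α = Δω/Δt = (70.9 − 2.50)/19.3 = 3.544 rad/s².
τ = Iα = (1.046)(3.544) = 3.708 N·m.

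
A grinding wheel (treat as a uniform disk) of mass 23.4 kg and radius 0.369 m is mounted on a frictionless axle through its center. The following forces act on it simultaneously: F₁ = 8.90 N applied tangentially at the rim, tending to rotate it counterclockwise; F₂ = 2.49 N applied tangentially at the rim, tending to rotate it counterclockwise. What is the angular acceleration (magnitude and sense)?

I = ½MR² = (1/2)(23.4)(0.369)² = 1.593 kg·m².
Taking counterclockwise as positive: τ₁ = +(8.90)(0.369) = +3.284 N·m; τ₂ = +(2.49)(0.369) = +0.9188 N·m.
Net torque τ = 4.203 N·m.
α = τ/I = 4.203/1.593 = 2.638 rad/s².

α ≈ 2.64 rad/s², counterclockwise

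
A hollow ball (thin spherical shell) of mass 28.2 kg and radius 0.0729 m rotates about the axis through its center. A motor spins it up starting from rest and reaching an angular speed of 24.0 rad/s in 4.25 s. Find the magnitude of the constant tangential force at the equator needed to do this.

I = (2/3)MR² = (2/3)(28.2)(0.0729)² = 0.09991 kg·m².
α = Δω/Δt = (24.0 − 0)/4.25 = 5.647 rad/s².
The required torque is τ = Iα = (0.09991)(5.647) = 0.5642 N·m.
A tangential force at the equator gives τ = FR, so F = τ/R = 0.5642/0.0729 = 7.739 N.

F ≈ 7.74 N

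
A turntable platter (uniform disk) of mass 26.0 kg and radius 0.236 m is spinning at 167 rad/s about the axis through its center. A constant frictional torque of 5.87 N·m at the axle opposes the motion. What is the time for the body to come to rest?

I = ½MR² = (1/2)(26.0)(0.236)² = 0.7240 kg·m².
The net torque has magnitude 5.87 N·m, opposing ω.
|α| = τ/I = 5.870/0.7240 = 8.107 rad/s² (deceleration).
0 = ω₀ − |α|t ⇒ t = ω₀/|α| = 167/8.107 = 20.60 s.

t ≈ 20.6 s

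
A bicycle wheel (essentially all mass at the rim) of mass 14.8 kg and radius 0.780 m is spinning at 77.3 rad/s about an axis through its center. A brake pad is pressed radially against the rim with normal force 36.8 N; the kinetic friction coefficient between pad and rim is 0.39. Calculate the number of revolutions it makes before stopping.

≈ 382 revolutions

I = MR² = (14.8)(0.780)² = 9.004 kg·m².
Friction force f = μN = (0.39)(36.8) = 14.35 N at the rim; torque magnitude τ = fR = 11.19 N·m, opposing ω.
|α| = τ/I = 11.19/9.004 = 1.243 rad/s² (deceleration).
ω² = ω₀² − 2|α|θ with ω = 0 ⇒ θ = ω₀²/(2|α|) = 2403 rad = 382.5 rev.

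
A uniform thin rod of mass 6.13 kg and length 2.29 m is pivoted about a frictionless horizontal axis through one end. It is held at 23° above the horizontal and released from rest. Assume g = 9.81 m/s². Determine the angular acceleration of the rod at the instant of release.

About the pivot, I = (1/3)ML² = (1/3)(6.13)(2.29)² = 10.72 kg·m².
The weight acts at the center, a distance L/2 = 1.145 m from the pivot; τ = Mg(L/2) cos 23° = 63.38 N·m.
α = τ/I = 63.38/10.72 = 5.915 rad/s².

α ≈ 5.91 rad/s²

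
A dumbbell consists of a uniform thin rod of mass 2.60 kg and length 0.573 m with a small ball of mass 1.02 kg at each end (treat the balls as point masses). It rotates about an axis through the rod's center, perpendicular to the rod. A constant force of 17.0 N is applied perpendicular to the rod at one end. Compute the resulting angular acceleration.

α ≈ 20.4 rad/s²

I_rod = (1/12)ML² = (1/12)(2.60)(0.573)² = 0.07114 kg·m².
I_balls = 2·m·(L/2)² = 2(1.02)(0.2865)² = 0.1674 kg·m².
Total I = 0.2386 kg·m².
τ = F·(L/2) = (17.0)(0.286) = 4.870 N·m.
α = τ/I = 4.870/0.2386 = 20.41 rad/s².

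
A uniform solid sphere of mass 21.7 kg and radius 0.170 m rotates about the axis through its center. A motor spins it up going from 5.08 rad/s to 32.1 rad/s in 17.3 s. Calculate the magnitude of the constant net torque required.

τ ≈ 0.392 N·m

I = (2/5)MR² = (2/5)(21.7)(0.170)² = 0.2509 kg·m².
α = Δω/Δt = (32.1 − 5.08)/17.3 = 1.562 rad/s².
τ = Iα = (0.2509)(1.562) = 0.3918 N·m.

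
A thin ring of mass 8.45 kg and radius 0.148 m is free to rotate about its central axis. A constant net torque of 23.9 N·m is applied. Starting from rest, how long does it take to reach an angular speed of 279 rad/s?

t ≈ 2.16 s

I = MR² = (8.45)(0.148)² = 0.1851 kg·m².
α = τ/I = 23.9/0.1851 = 129.1 rad/s².
ω = αt ⇒ t = ω/α = 279/129.1 = 2.161 s.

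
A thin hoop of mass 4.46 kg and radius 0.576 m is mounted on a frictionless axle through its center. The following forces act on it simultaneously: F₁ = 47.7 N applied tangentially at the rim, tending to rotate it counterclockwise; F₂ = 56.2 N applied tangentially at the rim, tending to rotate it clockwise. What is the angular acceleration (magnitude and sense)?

α ≈ 3.31 rad/s², clockwise

I = MR² = (4.46)(0.576)² = 1.480 kg·m².
Taking counterclockwise as positive: τ₁ = +(47.7)(0.576) = +27.48 N·m; τ₂ = −(56.2)(0.576) = −32.37 N·m.
Net torque τ = -4.896 N·m.
α = τ/I = -4.896/1.480 = -3.309 rad/s².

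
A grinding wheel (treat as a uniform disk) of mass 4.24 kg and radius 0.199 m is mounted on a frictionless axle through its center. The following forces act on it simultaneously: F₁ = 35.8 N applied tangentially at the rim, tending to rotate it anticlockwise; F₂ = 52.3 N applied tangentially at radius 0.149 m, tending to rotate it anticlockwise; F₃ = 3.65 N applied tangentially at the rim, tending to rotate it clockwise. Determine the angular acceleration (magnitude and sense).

α ≈ 169 rad/s², anticlockwise

I = ½MR² = (1/2)(4.24)(0.199)² = 0.08395 kg·m².
Taking anticlockwise as positive: τ₁ = +(35.8)(0.199) = +7.124 N·m; τ₂ = +(52.3)(0.149) = +7.793 N·m; τ₃ = −(3.65)(0.199) = −0.7264 N·m.
Net torque τ = 14.19 N·m.
α = τ/I = 14.19/0.08395 = 169.0 rad/s².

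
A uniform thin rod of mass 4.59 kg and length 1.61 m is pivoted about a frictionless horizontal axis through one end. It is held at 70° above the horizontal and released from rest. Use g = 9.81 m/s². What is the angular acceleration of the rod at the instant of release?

α ≈ 3.13 rad/s²

About the pivot, I = (1/3)ML² = (1/3)(4.59)(1.61)² = 3.966 kg·m².
The weight acts at the center, a distance L/2 = 0.8050 m from the pivot; τ = Mg(L/2) cos 70° = 12.40 N·m.
α = τ/I = 12.40/3.966 = 3.126 rad/s².
(Equivalently α = (3g/(2L)) cos 70° = 3.126 rad/s².)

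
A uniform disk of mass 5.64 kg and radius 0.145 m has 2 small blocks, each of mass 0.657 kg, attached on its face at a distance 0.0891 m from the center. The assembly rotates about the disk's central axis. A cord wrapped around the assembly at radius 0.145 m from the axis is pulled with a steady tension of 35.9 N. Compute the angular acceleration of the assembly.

I_disk = ½MR² = ½(5.64)(0.145)² = 0.05929 kg·m².
I_blocks = 2·m·r² = 2(0.657)(0.0891)² = 0.01043 kg·m².
Total I = 0.06972 kg·m².
τ = F r = (35.9)(0.145) = 5.205 N·m.
α = τ/I = 5.205/0.06972 = 74.66 rad/s².

α ≈ 74.7 rad/s²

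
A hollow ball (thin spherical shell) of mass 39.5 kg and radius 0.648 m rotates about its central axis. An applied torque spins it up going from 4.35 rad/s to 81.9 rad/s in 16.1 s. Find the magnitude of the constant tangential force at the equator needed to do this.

F ≈ 82.2 N

I = (2/3)MR² = (2/3)(39.5)(0.648)² = 11.06 kg·m².
α = Δω/Δt = (81.9 − 4.35)/16.1 = 4.817 rad/s².
The required torque is τ = Iα = (11.06)(4.817) = 53.26 N·m.
A tangential force at the equator gives τ = FR, so F = τ/R = 53.26/0.648 = 82.19 N.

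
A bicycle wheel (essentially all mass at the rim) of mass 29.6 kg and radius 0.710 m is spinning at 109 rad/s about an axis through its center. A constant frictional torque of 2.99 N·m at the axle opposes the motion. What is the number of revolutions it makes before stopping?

I = MR² = (29.6)(0.710)² = 14.92 kg·m².
The net torque has magnitude 2.99 N·m, opposing ω.
|α| = τ/I = 2.990/14.92 = 0.2004 rad/s² (deceleration).
ω² = ω₀² − 2|α|θ with ω = 0 ⇒ θ = ω₀²/(2|α|) = 29650 rad = 4718 rev.

≈ 4720 revolutions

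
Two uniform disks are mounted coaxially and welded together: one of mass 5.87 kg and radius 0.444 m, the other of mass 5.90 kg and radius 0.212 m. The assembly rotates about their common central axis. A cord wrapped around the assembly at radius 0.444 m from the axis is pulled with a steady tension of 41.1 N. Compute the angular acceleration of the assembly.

I = ½M₁R₁² + ½M₂R₂² = ½(5.87)(0.444)² + ½(5.90)(0.212)² = 0.7112 kg·m².
τ = F r = (41.1)(0.444) = 18.25 N·m.
α = τ/I = 18.25/0.7112 = 25.66 rad/s².

α ≈ 25.7 rad/s²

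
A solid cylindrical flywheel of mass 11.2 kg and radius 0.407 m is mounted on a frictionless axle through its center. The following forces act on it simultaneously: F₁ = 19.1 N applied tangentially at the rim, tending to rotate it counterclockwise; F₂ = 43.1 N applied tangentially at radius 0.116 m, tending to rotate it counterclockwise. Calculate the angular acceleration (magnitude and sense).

I = ½MR² = (1/2)(11.2)(0.407)² = 0.9276 kg·m².
Taking counterclockwise as positive: τ₁ = +(19.1)(0.407) = +7.774 N·m; τ₂ = +(43.1)(0.116) = +5.000 N·m.
Net torque τ = 12.77 N·m.
α = τ/I = 12.77/0.9276 = 13.77 rad/s².

α ≈ 13.8 rad/s², counterclockwise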